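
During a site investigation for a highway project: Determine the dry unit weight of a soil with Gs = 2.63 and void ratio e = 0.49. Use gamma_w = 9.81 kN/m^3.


Using gamma_d = Gs * gamma_w / (1 + e)
gamma_d = 2.63 * 9.81 / (1 + 0.49)
gamma_d = 2.63 * 9.81 / 1.49
gamma_d = 17.316 kN/m^3


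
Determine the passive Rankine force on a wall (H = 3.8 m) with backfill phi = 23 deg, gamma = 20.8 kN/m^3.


Compute passive earth pressure coefficient:
Kp = tan^2(45 + phi/2) = tan^2(56.5) = 2.282623
Compute passive force:
Pp = 0.5 * Kp * gamma * H^2
Pp = 0.5 * 2.282623 * 20.8 * 3.8^2
Pp = 342.8 kN/m


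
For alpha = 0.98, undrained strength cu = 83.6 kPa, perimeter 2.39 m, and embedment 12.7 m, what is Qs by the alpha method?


Result: 2486.76 kN

Derivation:
Using Qs = alpha * cu * perimeter * L
Qs = 0.98 * 83.6 * 2.39 * 12.7
Qs = 2486.76 kN


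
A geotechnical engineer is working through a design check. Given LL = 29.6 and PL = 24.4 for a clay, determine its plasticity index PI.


Using PI = LL - PL
PI = 29.6 - 24.4
PI = 5.2


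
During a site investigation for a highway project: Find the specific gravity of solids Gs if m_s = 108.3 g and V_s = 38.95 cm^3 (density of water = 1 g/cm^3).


Result: 2.78

Derivation:
Using Gs = m_s / (V_s * rho_w)
Since rho_w = 1 g/cm^3:
Gs = 108.3 / 38.95
Gs = 2.78


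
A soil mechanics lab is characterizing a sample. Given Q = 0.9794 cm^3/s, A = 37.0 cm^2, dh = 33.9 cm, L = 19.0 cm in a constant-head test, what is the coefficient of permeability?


Compute hydraulic gradient:
i = dh / L = 33.9 / 19.0 = 1.78421
Then apply Darcy's law:
k = Q / (A * i)
k = 0.9794 / (37.0 * 1.78421)
k = 0.9794 / 66.0158
k = 0.014836 cm/s


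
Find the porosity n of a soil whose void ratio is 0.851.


Result: 0.4598

Derivation:
Using the relation n = e / (1 + e)
n = 0.851 / (1 + 0.851)
n = 0.851 / 1.851
n = 0.4598


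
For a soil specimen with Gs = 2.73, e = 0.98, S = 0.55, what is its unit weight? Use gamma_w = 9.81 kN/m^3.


Using gamma = gamma_w * (Gs + S*e) / (1 + e)
Numerator: Gs + S*e = 2.73 + 0.55*0.98 = 3.269
Denominator: 1 + e = 1 + 0.98 = 1.98
gamma = 9.81 * 3.269 / 1.98
gamma = 16.196 kN/m^3


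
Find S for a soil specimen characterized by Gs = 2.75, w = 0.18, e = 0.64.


Using S = Gs * w / e
S = 2.75 * 0.18 / 0.64
S = 0.7734


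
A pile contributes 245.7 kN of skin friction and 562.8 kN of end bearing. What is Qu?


Result: 808.5 kN

Derivation:
Using Qu = Qf + Qb
Qu = 245.7 + 562.8
Qu = 808.5 kN


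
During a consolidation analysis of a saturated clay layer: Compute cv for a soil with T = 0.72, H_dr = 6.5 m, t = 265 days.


Using cv = T * H_dr^2 / t
H_dr^2 = 6.5^2 = 42.25
cv = 0.72 * 42.25 / 265
cv = 0.11479 m^2/day


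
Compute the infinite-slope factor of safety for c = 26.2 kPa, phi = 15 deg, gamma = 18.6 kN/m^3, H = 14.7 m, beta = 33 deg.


Using Fs = c / (gamma*H*sin(beta)*cos(beta)) + tan(phi)/tan(beta)
Cohesion contribution = 26.2 / (18.6*14.7*sin(33)*cos(33))
Cohesion contribution = 0.209783
Friction contribution = tan(15)/tan(33) = 0.412606
Fs = 0.209783 + 0.412606
Fs = 0.622


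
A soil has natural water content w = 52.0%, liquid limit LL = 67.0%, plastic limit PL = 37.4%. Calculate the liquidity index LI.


First compute the plasticity index:
PI = LL - PL = 67.0 - 37.4 = 29.6
Then compute the liquidity index:
LI = (w - PL) / PI
LI = (52.0 - 37.4) / 29.6
LI = 0.493


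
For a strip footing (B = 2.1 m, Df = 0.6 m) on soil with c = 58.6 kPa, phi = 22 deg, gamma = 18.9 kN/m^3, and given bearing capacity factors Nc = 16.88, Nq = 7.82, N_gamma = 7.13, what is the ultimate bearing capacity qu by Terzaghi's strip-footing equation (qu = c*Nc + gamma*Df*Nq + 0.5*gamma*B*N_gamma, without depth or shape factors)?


Result: 1219.34 kPa

Derivation:
Compute qu = c*Nc + gamma*Df*Nq + 0.5*gamma*B*N_gamma
Term 1: 58.6 * 16.88 = 989.168
Term 2: 18.9 * 0.6 * 7.82 = 88.6788
Term 3: 0.5 * 18.9 * 2.1 * 7.13 = 141.49485
qu = 989.168 + 88.6788 + 141.49485
qu = 1219.34 kPa


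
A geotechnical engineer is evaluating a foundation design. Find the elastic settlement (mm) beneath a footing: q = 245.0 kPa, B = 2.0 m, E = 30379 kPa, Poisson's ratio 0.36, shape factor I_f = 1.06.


Result: 14.882 mm

Derivation:
Using Se = q * B * (1 - nu^2) * I_f / E
1 - nu^2 = 1 - 0.36^2 = 0.8704
Se = 245.0 * 2.0 * 0.8704 * 1.06 / 30379
Se = 0.014882 m
Convert to mm: Se = 0.014882 * 1000 = 14.882 mm


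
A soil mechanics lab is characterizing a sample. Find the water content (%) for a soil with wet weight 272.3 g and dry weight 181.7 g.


Using w = (m_wet - m_dry) / m_dry * 100
m_wet - m_dry = 272.3 - 181.7 = 90.6 g
w = 90.6 / 181.7 * 100
w = 49.86 %


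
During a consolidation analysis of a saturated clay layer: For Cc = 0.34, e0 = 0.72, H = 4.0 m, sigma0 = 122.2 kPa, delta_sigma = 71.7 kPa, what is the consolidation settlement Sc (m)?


Using Sc = Cc * H / (1 + e0) * log10((sigma0 + delta_sigma) / sigma0)
Stress ratio = (122.2 + 71.7) / 122.2 = 1.58674
log10(1.58674) = 0.200507
Cc * H / (1 + e0) = 0.34 * 4.0 / (1 + 0.72) = 0.790698
Sc = 0.790698 * 0.200507
Sc = 0.1585 m


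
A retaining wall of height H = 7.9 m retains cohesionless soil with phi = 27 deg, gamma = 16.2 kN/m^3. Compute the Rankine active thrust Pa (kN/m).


Compute active earth pressure coefficient:
Ka = tan^2(45 - phi/2) = tan^2(31.5) = 0.375525
Compute active force:
Pa = 0.5 * Ka * gamma * H^2
Pa = 0.5 * 0.375525 * 16.2 * 7.9^2
Pa = 189.84 kN/m


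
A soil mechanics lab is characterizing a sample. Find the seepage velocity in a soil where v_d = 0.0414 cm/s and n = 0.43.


Result: 0.09628 cm/s

Derivation:
Using v_s = v_d / n
v_s = 0.0414 / 0.43
v_s = 0.09628 cm/s


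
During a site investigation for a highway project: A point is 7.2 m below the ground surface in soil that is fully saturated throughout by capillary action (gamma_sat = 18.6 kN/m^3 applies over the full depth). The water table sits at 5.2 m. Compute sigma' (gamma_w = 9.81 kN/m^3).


Total stress = gamma_sat * depth
sigma = 18.6 * 7.2 = 133.92 kPa
Pore water pressure u = gamma_w * (depth - d_wt)
u = 9.81 * (7.2 - 5.2) = 19.62 kPa
Effective stress = sigma - u
sigma' = 133.92 - 19.62 = 114.3 kPa


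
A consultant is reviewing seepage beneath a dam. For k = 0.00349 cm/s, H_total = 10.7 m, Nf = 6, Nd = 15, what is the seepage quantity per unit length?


Result: 0.0001494 m^3/s per m

Derivation:
Convert k to m/s for unit consistency with H:
k = 0.00349 cm/s = 0.00349 / 100 m/s = 3.49e-05 m/s
Using q = k * H * Nf / Nd
Nf / Nd = 6 / 15 = 0.4
q = 3.49e-05 * 10.7 * 0.4
q = 0.0001494 m^3/s per m


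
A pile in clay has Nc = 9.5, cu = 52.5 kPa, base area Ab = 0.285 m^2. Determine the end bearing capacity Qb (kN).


Using Qb = Nc * cu * Ab
Qb = 9.5 * 52.5 * 0.285
Qb = 142.14 kN


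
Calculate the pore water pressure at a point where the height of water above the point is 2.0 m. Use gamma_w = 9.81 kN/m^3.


Using u = gamma_w * h_w
u = 9.81 * 2.0
u = 19.62 kPa


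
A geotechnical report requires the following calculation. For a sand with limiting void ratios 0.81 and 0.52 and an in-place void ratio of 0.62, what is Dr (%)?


Result: 65.52 %

Derivation:
Using Dr = (e_max - e) / (e_max - e_min) * 100
e_max - e = 0.81 - 0.62 = 0.19
e_max - e_min = 0.81 - 0.52 = 0.29
Dr = 0.19 / 0.29 * 100
Dr = 65.52 %


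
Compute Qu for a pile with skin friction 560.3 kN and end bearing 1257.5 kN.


Result: 1817.8 kN

Derivation:
Using Qu = Qf + Qb
Qu = 560.3 + 1257.5
Qu = 1817.8 kN


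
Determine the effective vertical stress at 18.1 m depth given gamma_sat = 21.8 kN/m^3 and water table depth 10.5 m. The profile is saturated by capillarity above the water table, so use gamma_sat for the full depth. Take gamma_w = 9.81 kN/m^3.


Total stress = gamma_sat * depth
sigma = 21.8 * 18.1 = 394.58 kPa
Pore water pressure u = gamma_w * (depth - d_wt)
u = 9.81 * (18.1 - 10.5) = 74.556 kPa
Effective stress = sigma - u
sigma' = 394.58 - 74.556 = 320.02 kPa


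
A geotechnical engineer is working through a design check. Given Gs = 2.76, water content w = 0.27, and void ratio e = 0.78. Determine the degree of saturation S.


Using S = Gs * w / e
S = 2.76 * 0.27 / 0.78
S = 0.9554


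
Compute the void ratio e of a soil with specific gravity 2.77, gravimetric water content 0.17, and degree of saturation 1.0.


Using the relation e = Gs * w / S
e = 2.77 * 0.17 / 1.0
e = 0.4709


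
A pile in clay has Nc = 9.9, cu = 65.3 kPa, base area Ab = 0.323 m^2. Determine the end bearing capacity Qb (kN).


Using Qb = Nc * cu * Ab
Qb = 9.9 * 65.3 * 0.323
Qb = 208.81 kN


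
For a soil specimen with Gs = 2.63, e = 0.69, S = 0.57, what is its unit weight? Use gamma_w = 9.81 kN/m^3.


Result: 17.549 kN/m^3

Derivation:
Using gamma = gamma_w * (Gs + S*e) / (1 + e)
Numerator: Gs + S*e = 2.63 + 0.57*0.69 = 3.0233
Denominator: 1 + e = 1 + 0.69 = 1.69
gamma = 9.81 * 3.0233 / 1.69
gamma = 17.549 kN/m^3


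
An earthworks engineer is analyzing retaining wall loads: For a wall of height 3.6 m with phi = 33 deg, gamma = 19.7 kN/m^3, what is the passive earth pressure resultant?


Compute passive earth pressure coefficient:
Kp = tan^2(45 + phi/2) = tan^2(61.5) = 3.39212
Compute passive force:
Pp = 0.5 * Kp * gamma * H^2
Pp = 0.5 * 3.39212 * 19.7 * 3.6^2
Pp = 433.02 kN/m


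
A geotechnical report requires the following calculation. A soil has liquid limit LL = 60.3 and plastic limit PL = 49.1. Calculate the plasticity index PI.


Using PI = LL - PL
PI = 60.3 - 49.1
PI = 11.2


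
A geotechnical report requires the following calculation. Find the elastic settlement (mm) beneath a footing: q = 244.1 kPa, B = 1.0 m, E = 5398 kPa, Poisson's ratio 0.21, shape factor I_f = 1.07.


Using Se = q * B * (1 - nu^2) * I_f / E
1 - nu^2 = 1 - 0.21^2 = 0.9559
Se = 244.1 * 1.0 * 0.9559 * 1.07 / 5398
Se = 0.046252 m
Convert to mm: Se = 0.046252 * 1000 = 46.252 mm


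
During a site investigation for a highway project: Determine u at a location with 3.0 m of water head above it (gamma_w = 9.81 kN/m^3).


Using u = gamma_w * h_w
u = 9.81 * 3.0
u = 29.43 kPa


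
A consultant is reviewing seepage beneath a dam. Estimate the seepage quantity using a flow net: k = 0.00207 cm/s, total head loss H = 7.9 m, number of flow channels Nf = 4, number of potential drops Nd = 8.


Result: 8.177e-05 m^3/s per m

Derivation:
Convert k to m/s for unit consistency with H:
k = 0.00207 cm/s = 0.00207 / 100 m/s = 2.07e-05 m/s
Using q = k * H * Nf / Nd
Nf / Nd = 4 / 8 = 0.5
q = 2.07e-05 * 7.9 * 0.5
q = 8.177e-05 m^3/s per m


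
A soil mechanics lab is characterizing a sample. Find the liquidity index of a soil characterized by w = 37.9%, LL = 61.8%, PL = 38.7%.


First compute the plasticity index:
PI = LL - PL = 61.8 - 38.7 = 23.1
Then compute the liquidity index:
LI = (w - PL) / PI
LI = (37.9 - 38.7) / 23.1
LI = -0.035


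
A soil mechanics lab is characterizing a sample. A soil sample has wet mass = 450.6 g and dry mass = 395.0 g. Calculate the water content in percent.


Using w = (m_wet - m_dry) / m_dry * 100
m_wet - m_dry = 450.6 - 395.0 = 55.6 g
w = 55.6 / 395.0 * 100
w = 14.08 %


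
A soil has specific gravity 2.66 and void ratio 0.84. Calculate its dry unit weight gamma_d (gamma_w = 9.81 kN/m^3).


Using gamma_d = Gs * gamma_w / (1 + e)
gamma_d = 2.66 * 9.81 / (1 + 0.84)
gamma_d = 2.66 * 9.81 / 1.84
gamma_d = 14.182 kN/m^3


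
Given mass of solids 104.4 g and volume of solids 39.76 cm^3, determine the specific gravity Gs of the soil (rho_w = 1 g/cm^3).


Using Gs = m_s / (V_s * rho_w)
Since rho_w = 1 g/cm^3:
Gs = 104.4 / 39.76
Gs = 2.626


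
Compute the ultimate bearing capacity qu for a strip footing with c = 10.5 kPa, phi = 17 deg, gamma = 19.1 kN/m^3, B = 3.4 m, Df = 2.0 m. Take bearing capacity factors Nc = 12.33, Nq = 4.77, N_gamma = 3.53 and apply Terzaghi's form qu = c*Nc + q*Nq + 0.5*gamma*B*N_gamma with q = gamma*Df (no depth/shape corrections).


Result: 426.3 kPa

Derivation:
Compute qu = c*Nc + gamma*Df*Nq + 0.5*gamma*B*N_gamma
Term 1: 10.5 * 12.33 = 129.465
Term 2: 19.1 * 2.0 * 4.77 = 182.214
Term 3: 0.5 * 19.1 * 3.4 * 3.53 = 114.6191
qu = 129.465 + 182.214 + 114.6191
qu = 426.3 kPa


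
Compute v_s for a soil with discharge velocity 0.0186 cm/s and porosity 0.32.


Using v_s = v_d / n
v_s = 0.0186 / 0.32
v_s = 0.05812 cm/s


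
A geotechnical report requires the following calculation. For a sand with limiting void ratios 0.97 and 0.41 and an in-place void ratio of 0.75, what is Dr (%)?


Using Dr = (e_max - e) / (e_max - e_min) * 100
e_max - e = 0.97 - 0.75 = 0.22
e_max - e_min = 0.97 - 0.41 = 0.56
Dr = 0.22 / 0.56 * 100
Dr = 39.29 %


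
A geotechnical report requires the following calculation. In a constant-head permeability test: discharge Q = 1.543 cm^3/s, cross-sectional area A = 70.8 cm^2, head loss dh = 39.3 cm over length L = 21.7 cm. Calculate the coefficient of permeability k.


Result: 0.012034 cm/s

Derivation:
Compute hydraulic gradient:
i = dh / L = 39.3 / 21.7 = 1.81106
Then apply Darcy's law:
k = Q / (A * i)
k = 1.543 / (70.8 * 1.81106)
k = 1.543 / 128.223
k = 0.012034 cm/s


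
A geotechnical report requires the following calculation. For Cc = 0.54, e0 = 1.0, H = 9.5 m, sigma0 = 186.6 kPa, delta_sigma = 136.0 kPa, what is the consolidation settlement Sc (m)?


Using Sc = Cc * H / (1 + e0) * log10((sigma0 + delta_sigma) / sigma0)
Stress ratio = (186.6 + 136.0) / 186.6 = 1.72883
log10(1.72883) = 0.237753
Cc * H / (1 + e0) = 0.54 * 9.5 / (1 + 1.0) = 2.565
Sc = 2.565 * 0.237753
Sc = 0.6098 m


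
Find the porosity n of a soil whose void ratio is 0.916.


Using the relation n = e / (1 + e)
n = 0.916 / (1 + 0.916)
n = 0.916 / 1.916
n = 0.4781


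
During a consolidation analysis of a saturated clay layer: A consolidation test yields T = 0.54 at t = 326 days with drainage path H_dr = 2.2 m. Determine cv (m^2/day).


Using cv = T * H_dr^2 / t
H_dr^2 = 2.2^2 = 4.84
cv = 0.54 * 4.84 / 326
cv = 0.00802 m^2/day


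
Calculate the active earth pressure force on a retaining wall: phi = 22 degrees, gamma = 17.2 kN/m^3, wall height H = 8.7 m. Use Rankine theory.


Compute active earth pressure coefficient:
Ka = tan^2(45 - phi/2) = tan^2(34.0) = 0.454962
Compute active force:
Pa = 0.5 * Ka * gamma * H^2
Pa = 0.5 * 0.454962 * 17.2 * 8.7^2
Pa = 296.15 kN/m


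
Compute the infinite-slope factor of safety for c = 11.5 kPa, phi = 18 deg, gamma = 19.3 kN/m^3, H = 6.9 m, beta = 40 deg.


Using Fs = c / (gamma*H*sin(beta)*cos(beta)) + tan(phi)/tan(beta)
Cohesion contribution = 11.5 / (19.3*6.9*sin(40)*cos(40))
Cohesion contribution = 0.175376
Friction contribution = tan(18)/tan(40) = 0.387224
Fs = 0.175376 + 0.387224
Fs = 0.563


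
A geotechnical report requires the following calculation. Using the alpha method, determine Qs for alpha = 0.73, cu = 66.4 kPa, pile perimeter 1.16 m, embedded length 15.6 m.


Using Qs = alpha * cu * perimeter * L
Qs = 0.73 * 66.4 * 1.16 * 15.6
Qs = 877.15 kN


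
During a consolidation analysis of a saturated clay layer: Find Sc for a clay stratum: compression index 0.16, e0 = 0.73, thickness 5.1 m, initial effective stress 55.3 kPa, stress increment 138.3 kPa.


Using Sc = Cc * H / (1 + e0) * log10((sigma0 + delta_sigma) / sigma0)
Stress ratio = (55.3 + 138.3) / 55.3 = 3.5009
log10(3.5009) = 0.54418
Cc * H / (1 + e0) = 0.16 * 5.1 / (1 + 0.73) = 0.471676
Sc = 0.471676 * 0.54418
Sc = 0.2567 m


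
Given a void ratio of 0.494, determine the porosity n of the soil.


Using the relation n = e / (1 + e)
n = 0.494 / (1 + 0.494)
n = 0.494 / 1.494
n = 0.3307


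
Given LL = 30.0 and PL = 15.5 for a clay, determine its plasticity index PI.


Using PI = LL - PL
PI = 30.0 - 15.5
PI = 14.5


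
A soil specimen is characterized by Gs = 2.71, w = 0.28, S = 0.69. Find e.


Using the relation e = Gs * w / S
e = 2.71 * 0.28 / 0.69
e = 1.0997


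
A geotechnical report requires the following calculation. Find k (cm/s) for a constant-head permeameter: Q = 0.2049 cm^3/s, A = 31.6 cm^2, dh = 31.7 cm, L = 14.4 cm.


Result: 0.002945 cm/s

Derivation:
Compute hydraulic gradient:
i = dh / L = 31.7 / 14.4 = 2.20139
Then apply Darcy's law:
k = Q / (A * i)
k = 0.2049 / (31.6 * 2.20139)
k = 0.2049 / 69.5639
k = 0.002945 cm/s


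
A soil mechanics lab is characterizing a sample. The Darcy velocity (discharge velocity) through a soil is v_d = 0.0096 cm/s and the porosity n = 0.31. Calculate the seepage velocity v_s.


Using v_s = v_d / n
v_s = 0.0096 / 0.31
v_s = 0.03097 cm/s


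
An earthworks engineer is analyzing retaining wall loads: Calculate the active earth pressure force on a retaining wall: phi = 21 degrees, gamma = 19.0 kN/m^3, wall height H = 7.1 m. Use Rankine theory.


Result: 226.21 kN/m

Derivation:
Compute active earth pressure coefficient:
Ka = tan^2(45 - phi/2) = tan^2(34.5) = 0.472355
Compute active force:
Pa = 0.5 * Ka * gamma * H^2
Pa = 0.5 * 0.472355 * 19.0 * 7.1^2
Pa = 226.21 kN/m


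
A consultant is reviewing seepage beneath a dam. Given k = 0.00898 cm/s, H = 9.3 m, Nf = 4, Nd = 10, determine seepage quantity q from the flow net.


Convert k to m/s for unit consistency with H:
k = 0.00898 cm/s = 0.00898 / 100 m/s = 8.98e-05 m/s
Using q = k * H * Nf / Nd
Nf / Nd = 4 / 10 = 0.4
q = 8.98e-05 * 9.3 * 0.4
q = 0.0003341 m^3/s per m


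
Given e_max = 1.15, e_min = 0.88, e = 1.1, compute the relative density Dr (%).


Result: 18.52 %

Derivation:
Using Dr = (e_max - e) / (e_max - e_min) * 100
e_max - e = 1.15 - 1.1 = 0.05
e_max - e_min = 1.15 - 0.88 = 0.27
Dr = 0.05 / 0.27 * 100
Dr = 18.52 %


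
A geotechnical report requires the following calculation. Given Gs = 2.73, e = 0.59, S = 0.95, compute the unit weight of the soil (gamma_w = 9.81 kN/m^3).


Using gamma = gamma_w * (Gs + S*e) / (1 + e)
Numerator: Gs + S*e = 2.73 + 0.95*0.59 = 3.2905
Denominator: 1 + e = 1 + 0.59 = 1.59
gamma = 9.81 * 3.2905 / 1.59
gamma = 20.302 kN/m^3


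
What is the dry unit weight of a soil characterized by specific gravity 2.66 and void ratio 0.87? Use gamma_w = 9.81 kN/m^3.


Result: 13.954 kN/m^3

Derivation:
Using gamma_d = Gs * gamma_w / (1 + e)
gamma_d = 2.66 * 9.81 / (1 + 0.87)
gamma_d = 2.66 * 9.81 / 1.87
gamma_d = 13.954 kN/m^3


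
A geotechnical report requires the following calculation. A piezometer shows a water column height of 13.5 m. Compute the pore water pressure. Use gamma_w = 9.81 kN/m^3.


Using u = gamma_w * h_w
u = 9.81 * 13.5
u = 132.44 kPa


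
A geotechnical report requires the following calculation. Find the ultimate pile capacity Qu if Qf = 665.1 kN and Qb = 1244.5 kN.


Using Qu = Qf + Qb
Qu = 665.1 + 1244.5
Qu = 1909.6 kN


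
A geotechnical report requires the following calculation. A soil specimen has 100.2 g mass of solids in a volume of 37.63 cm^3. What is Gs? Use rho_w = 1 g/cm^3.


Using Gs = m_s / (V_s * rho_w)
Since rho_w = 1 g/cm^3:
Gs = 100.2 / 37.63
Gs = 2.663


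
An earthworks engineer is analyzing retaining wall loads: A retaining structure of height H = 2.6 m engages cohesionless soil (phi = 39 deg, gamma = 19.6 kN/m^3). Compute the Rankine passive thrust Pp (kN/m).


Result: 291.19 kN/m

Derivation:
Compute passive earth pressure coefficient:
Kp = tan^2(45 + phi/2) = tan^2(64.5) = 4.395495
Compute passive force:
Pp = 0.5 * Kp * gamma * H^2
Pp = 0.5 * 4.395495 * 19.6 * 2.6^2
Pp = 291.19 kN/m


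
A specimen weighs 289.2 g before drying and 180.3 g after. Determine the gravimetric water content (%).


Using w = (m_wet - m_dry) / m_dry * 100
m_wet - m_dry = 289.2 - 180.3 = 108.9 g
w = 108.9 / 180.3 * 100
w = 60.4 %


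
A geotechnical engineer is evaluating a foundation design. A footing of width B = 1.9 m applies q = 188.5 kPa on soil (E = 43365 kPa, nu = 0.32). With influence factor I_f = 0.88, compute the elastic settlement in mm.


Result: 6.524 mm

Derivation:
Using Se = q * B * (1 - nu^2) * I_f / E
1 - nu^2 = 1 - 0.32^2 = 0.8976
Se = 188.5 * 1.9 * 0.8976 * 0.88 / 43365
Se = 0.006524 m
Convert to mm: Se = 0.006524 * 1000 = 6.524 mm


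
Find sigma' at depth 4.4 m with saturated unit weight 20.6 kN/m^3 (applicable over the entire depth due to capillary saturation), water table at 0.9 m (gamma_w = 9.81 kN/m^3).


Result: 56.31 kPa

Derivation:
Total stress = gamma_sat * depth
sigma = 20.6 * 4.4 = 90.64 kPa
Pore water pressure u = gamma_w * (depth - d_wt)
u = 9.81 * (4.4 - 0.9) = 34.335 kPa
Effective stress = sigma - u
sigma' = 90.64 - 34.335 = 56.31 kPa


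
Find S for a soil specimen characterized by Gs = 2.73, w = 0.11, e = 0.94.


Result: 0.3195

Derivation:
Using S = Gs * w / e
S = 2.73 * 0.11 / 0.94
S = 0.3195


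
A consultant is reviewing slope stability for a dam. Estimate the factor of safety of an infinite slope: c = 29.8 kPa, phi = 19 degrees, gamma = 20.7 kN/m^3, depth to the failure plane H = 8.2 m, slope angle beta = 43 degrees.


Using Fs = c / (gamma*H*sin(beta)*cos(beta)) + tan(phi)/tan(beta)
Cohesion contribution = 29.8 / (20.7*8.2*sin(43)*cos(43))
Cohesion contribution = 0.351983
Friction contribution = tan(19)/tan(43) = 0.369246
Fs = 0.351983 + 0.369246
Fs = 0.721


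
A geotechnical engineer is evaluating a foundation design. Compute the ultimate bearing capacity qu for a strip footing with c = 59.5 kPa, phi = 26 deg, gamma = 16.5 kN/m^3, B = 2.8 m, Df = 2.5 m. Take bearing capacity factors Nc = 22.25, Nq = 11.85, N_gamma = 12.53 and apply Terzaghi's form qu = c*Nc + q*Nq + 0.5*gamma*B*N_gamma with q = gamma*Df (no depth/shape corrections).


Compute qu = c*Nc + gamma*Df*Nq + 0.5*gamma*B*N_gamma
Term 1: 59.5 * 22.25 = 1323.875
Term 2: 16.5 * 2.5 * 11.85 = 488.8125
Term 3: 0.5 * 16.5 * 2.8 * 12.53 = 289.443
qu = 1323.875 + 488.8125 + 289.443
qu = 2102.13 kPa


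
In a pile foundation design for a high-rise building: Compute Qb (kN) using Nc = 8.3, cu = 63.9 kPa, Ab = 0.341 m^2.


Result: 180.86 kN

Derivation:
Using Qb = Nc * cu * Ab
Qb = 8.3 * 63.9 * 0.341
Qb = 180.86 kN


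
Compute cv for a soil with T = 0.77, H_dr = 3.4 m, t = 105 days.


Using cv = T * H_dr^2 / t
H_dr^2 = 3.4^2 = 11.56
cv = 0.77 * 11.56 / 105
cv = 0.08477 m^2/day


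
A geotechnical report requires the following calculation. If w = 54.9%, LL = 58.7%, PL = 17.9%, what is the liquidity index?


Result: 0.907

Derivation:
First compute the plasticity index:
PI = LL - PL = 58.7 - 17.9 = 40.8
Then compute the liquidity index:
LI = (w - PL) / PI
LI = (54.9 - 17.9) / 40.8
LI = 0.907


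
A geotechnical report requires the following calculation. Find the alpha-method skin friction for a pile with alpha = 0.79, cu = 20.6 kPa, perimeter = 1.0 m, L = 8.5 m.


Result: 138.33 kN

Derivation:
Using Qs = alpha * cu * perimeter * L
Qs = 0.79 * 20.6 * 1.0 * 8.5
Qs = 138.33 kN


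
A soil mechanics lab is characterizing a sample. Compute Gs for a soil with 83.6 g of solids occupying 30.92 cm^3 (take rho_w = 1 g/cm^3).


Using Gs = m_s / (V_s * rho_w)
Since rho_w = 1 g/cm^3:
Gs = 83.6 / 30.92
Gs = 2.704


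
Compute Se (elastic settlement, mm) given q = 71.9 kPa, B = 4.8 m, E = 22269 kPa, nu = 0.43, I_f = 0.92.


Using Se = q * B * (1 - nu^2) * I_f / E
1 - nu^2 = 1 - 0.43^2 = 0.8151
Se = 71.9 * 4.8 * 0.8151 * 0.92 / 22269
Se = 0.011622 m
Convert to mm: Se = 0.011622 * 1000 = 11.622 mm


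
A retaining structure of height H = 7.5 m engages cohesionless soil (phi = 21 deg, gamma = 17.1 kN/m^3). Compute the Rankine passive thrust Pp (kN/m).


Result: 1018.17 kN/m

Derivation:
Compute passive earth pressure coefficient:
Kp = tan^2(45 + phi/2) = tan^2(55.5) = 2.117051
Compute passive force:
Pp = 0.5 * Kp * gamma * H^2
Pp = 0.5 * 2.117051 * 17.1 * 7.5^2
Pp = 1018.17 kN/m


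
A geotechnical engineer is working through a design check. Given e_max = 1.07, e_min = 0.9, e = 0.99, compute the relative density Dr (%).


Result: 47.06 %

Derivation:
Using Dr = (e_max - e) / (e_max - e_min) * 100
e_max - e = 1.07 - 0.99 = 0.08
e_max - e_min = 1.07 - 0.9 = 0.17
Dr = 0.08 / 0.17 * 100
Dr = 47.06 %


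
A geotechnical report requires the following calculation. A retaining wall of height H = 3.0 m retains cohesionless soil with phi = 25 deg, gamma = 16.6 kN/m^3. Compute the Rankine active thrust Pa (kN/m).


Compute active earth pressure coefficient:
Ka = tan^2(45 - phi/2) = tan^2(32.5) = 0.405859
Compute active force:
Pa = 0.5 * Ka * gamma * H^2
Pa = 0.5 * 0.405859 * 16.6 * 3.0^2
Pa = 30.32 kN/m


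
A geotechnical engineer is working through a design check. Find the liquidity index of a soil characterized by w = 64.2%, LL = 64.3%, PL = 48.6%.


First compute the plasticity index:
PI = LL - PL = 64.3 - 48.6 = 15.7
Then compute the liquidity index:
LI = (w - PL) / PI
LI = (64.2 - 48.6) / 15.7
LI = 0.994


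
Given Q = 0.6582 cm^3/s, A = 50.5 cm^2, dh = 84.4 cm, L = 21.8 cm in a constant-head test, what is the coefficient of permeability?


Compute hydraulic gradient:
i = dh / L = 84.4 / 21.8 = 3.87156
Then apply Darcy's law:
k = Q / (A * i)
k = 0.6582 / (50.5 * 3.87156)
k = 0.6582 / 195.514
k = 0.003367 cm/s


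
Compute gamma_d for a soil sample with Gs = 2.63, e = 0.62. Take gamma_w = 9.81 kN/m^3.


Result: 15.926 kN/m^3

Derivation:
Using gamma_d = Gs * gamma_w / (1 + e)
gamma_d = 2.63 * 9.81 / (1 + 0.62)
gamma_d = 2.63 * 9.81 / 1.62
gamma_d = 15.926 kN/m^3


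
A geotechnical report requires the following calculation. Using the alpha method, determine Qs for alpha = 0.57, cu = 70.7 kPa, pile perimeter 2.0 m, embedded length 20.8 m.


Using Qs = alpha * cu * perimeter * L
Qs = 0.57 * 70.7 * 2.0 * 20.8
Qs = 1676.44 kN


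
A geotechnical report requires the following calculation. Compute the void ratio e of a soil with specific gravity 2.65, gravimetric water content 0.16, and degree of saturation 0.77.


Using the relation e = Gs * w / S
e = 2.65 * 0.16 / 0.77
e = 0.5506


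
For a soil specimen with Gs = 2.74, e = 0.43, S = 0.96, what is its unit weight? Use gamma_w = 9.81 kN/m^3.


Result: 21.629 kN/m^3

Derivation:
Using gamma = gamma_w * (Gs + S*e) / (1 + e)
Numerator: Gs + S*e = 2.74 + 0.96*0.43 = 3.1528
Denominator: 1 + e = 1 + 0.43 = 1.43
gamma = 9.81 * 3.1528 / 1.43
gamma = 21.629 kN/m^3


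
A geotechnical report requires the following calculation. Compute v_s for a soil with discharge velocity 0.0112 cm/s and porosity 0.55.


Using v_s = v_d / n
v_s = 0.0112 / 0.55
v_s = 0.02036 cm/s


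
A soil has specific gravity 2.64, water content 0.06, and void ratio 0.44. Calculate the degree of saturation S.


Using S = Gs * w / e
S = 2.64 * 0.06 / 0.44
S = 0.36


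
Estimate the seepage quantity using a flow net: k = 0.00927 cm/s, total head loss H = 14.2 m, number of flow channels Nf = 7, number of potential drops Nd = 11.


Convert k to m/s for unit consistency with H:
k = 0.00927 cm/s = 0.00927 / 100 m/s = 9.27e-05 m/s
Using q = k * H * Nf / Nd
Nf / Nd = 7 / 11 = 0.6364
q = 9.27e-05 * 14.2 * 0.6364
q = 0.0008377 m^3/s per m


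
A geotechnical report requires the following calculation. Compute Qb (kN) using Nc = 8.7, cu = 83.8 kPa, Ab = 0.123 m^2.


Using Qb = Nc * cu * Ab
Qb = 8.7 * 83.8 * 0.123
Qb = 89.67 kN


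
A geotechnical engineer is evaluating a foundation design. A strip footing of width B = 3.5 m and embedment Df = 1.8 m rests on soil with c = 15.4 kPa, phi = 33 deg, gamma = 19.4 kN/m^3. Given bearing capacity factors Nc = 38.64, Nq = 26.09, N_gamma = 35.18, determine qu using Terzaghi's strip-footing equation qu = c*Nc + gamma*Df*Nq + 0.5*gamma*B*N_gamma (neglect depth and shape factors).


Compute qu = c*Nc + gamma*Df*Nq + 0.5*gamma*B*N_gamma
Term 1: 15.4 * 38.64 = 595.056
Term 2: 19.4 * 1.8 * 26.09 = 911.0628
Term 3: 0.5 * 19.4 * 3.5 * 35.18 = 1194.361
qu = 595.056 + 911.0628 + 1194.361
qu = 2700.48 kPa


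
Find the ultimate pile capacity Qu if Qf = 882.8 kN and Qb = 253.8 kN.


Using Qu = Qf + Qb
Qu = 882.8 + 253.8
Qu = 1136.6 kN


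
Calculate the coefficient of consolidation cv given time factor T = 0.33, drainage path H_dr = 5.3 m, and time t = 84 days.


Using cv = T * H_dr^2 / t
H_dr^2 = 5.3^2 = 28.09
cv = 0.33 * 28.09 / 84
cv = 0.11035 m^2/day


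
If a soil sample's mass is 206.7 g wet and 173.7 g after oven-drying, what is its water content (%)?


Using w = (m_wet - m_dry) / m_dry * 100
m_wet - m_dry = 206.7 - 173.7 = 33.0 g
w = 33.0 / 173.7 * 100
w = 19.0 %


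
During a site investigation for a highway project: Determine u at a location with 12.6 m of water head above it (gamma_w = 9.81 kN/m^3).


Result: 123.61 kPa

Derivation:
Using u = gamma_w * h_w
u = 9.81 * 12.6
u = 123.61 kPa


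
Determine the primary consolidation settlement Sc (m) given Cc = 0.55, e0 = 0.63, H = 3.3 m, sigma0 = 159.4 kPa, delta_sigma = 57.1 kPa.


Using Sc = Cc * H / (1 + e0) * log10((sigma0 + delta_sigma) / sigma0)
Stress ratio = (159.4 + 57.1) / 159.4 = 1.35822
log10(1.35822) = 0.13297
Cc * H / (1 + e0) = 0.55 * 3.3 / (1 + 0.63) = 1.1135
Sc = 1.1135 * 0.13297
Sc = 0.1481 m


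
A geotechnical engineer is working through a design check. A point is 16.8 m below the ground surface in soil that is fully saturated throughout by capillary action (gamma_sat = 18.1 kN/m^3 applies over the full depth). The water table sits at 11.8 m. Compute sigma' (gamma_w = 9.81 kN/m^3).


Total stress = gamma_sat * depth
sigma = 18.1 * 16.8 = 304.08 kPa
Pore water pressure u = gamma_w * (depth - d_wt)
u = 9.81 * (16.8 - 11.8) = 49.05 kPa
Effective stress = sigma - u
sigma' = 304.08 - 49.05 = 255.03 kPa


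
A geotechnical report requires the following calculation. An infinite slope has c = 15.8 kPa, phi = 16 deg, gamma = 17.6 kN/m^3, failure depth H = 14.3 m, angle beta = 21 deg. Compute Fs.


Using Fs = c / (gamma*H*sin(beta)*cos(beta)) + tan(phi)/tan(beta)
Cohesion contribution = 15.8 / (17.6*14.3*sin(21)*cos(21))
Cohesion contribution = 0.187641
Friction contribution = tan(16)/tan(21) = 0.746997
Fs = 0.187641 + 0.746997
Fs = 0.935


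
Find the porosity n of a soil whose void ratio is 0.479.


Using the relation n = e / (1 + e)
n = 0.479 / (1 + 0.479)
n = 0.479 / 1.479
n = 0.3239


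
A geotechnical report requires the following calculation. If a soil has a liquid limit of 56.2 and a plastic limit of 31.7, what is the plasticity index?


Using PI = LL - PL
PI = 56.2 - 31.7
PI = 24.5


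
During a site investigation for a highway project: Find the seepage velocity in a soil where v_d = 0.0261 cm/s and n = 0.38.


Using v_s = v_d / n
v_s = 0.0261 / 0.38
v_s = 0.06868 cm/s


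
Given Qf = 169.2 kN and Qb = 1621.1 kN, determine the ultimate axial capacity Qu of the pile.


Result: 1790.3 kN

Derivation:
Using Qu = Qf + Qb
Qu = 169.2 + 1621.1
Qu = 1790.3 kN


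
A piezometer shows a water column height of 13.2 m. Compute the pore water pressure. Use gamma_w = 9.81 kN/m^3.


Result: 129.49 kPa

Derivation:
Using u = gamma_w * h_w
u = 9.81 * 13.2
u = 129.49 kPa


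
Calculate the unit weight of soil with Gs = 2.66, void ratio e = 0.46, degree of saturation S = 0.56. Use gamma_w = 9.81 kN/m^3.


Using gamma = gamma_w * (Gs + S*e) / (1 + e)
Numerator: Gs + S*e = 2.66 + 0.56*0.46 = 2.9176
Denominator: 1 + e = 1 + 0.46 = 1.46
gamma = 9.81 * 2.9176 / 1.46
gamma = 19.604 kN/m^3


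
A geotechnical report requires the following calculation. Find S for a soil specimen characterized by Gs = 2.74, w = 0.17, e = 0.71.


Using S = Gs * w / e
S = 2.74 * 0.17 / 0.71
S = 0.6561


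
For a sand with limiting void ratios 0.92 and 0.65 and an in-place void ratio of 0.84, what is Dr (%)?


Using Dr = (e_max - e) / (e_max - e_min) * 100
e_max - e = 0.92 - 0.84 = 0.08
e_max - e_min = 0.92 - 0.65 = 0.27
Dr = 0.08 / 0.27 * 100
Dr = 29.63 %


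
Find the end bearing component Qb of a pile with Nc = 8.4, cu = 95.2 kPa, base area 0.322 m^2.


Result: 257.5 kN

Derivation:
Using Qb = Nc * cu * Ab
Qb = 8.4 * 95.2 * 0.322
Qb = 257.5 kN


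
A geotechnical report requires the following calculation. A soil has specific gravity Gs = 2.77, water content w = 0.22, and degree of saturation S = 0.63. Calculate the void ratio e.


Using the relation e = Gs * w / S
e = 2.77 * 0.22 / 0.63
e = 0.9673


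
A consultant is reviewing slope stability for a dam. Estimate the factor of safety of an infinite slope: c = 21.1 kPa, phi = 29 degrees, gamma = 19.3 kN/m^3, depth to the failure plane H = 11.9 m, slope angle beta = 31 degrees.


Using Fs = c / (gamma*H*sin(beta)*cos(beta)) + tan(phi)/tan(beta)
Cohesion contribution = 21.1 / (19.3*11.9*sin(31)*cos(31))
Cohesion contribution = 0.208101
Friction contribution = tan(29)/tan(31) = 0.922525
Fs = 0.208101 + 0.922525
Fs = 1.131


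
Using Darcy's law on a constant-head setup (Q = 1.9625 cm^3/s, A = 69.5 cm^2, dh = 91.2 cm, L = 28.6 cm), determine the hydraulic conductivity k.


Compute hydraulic gradient:
i = dh / L = 91.2 / 28.6 = 3.18881
Then apply Darcy's law:
k = Q / (A * i)
k = 1.9625 / (69.5 * 3.18881)
k = 1.9625 / 221.622
k = 0.008855 cm/s


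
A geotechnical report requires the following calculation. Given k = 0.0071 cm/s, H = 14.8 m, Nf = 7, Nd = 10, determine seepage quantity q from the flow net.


Result: 0.0007356 m^3/s per m

Derivation:
Convert k to m/s for unit consistency with H:
k = 0.0071 cm/s = 0.0071 / 100 m/s = 7.1e-05 m/s
Using q = k * H * Nf / Nd
Nf / Nd = 7 / 10 = 0.7
q = 7.1e-05 * 14.8 * 0.7
q = 0.0007356 m^3/s per m


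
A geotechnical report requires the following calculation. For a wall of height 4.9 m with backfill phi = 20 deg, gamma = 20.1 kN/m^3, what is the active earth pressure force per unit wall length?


Compute active earth pressure coefficient:
Ka = tan^2(45 - phi/2) = tan^2(35.0) = 0.490291
Compute active force:
Pa = 0.5 * Ka * gamma * H^2
Pa = 0.5 * 0.490291 * 20.1 * 4.9^2
Pa = 118.31 kN/m


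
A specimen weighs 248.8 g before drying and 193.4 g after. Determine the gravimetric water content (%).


Result: 28.65 %

Derivation:
Using w = (m_wet - m_dry) / m_dry * 100
m_wet - m_dry = 248.8 - 193.4 = 55.4 g
w = 55.4 / 193.4 * 100
w = 28.65 %


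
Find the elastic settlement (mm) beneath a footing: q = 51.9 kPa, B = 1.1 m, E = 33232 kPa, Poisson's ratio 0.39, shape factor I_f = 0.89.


Using Se = q * B * (1 - nu^2) * I_f / E
1 - nu^2 = 1 - 0.39^2 = 0.8479
Se = 51.9 * 1.1 * 0.8479 * 0.89 / 33232
Se = 0.001296 m
Convert to mm: Se = 0.001296 * 1000 = 1.296 mm


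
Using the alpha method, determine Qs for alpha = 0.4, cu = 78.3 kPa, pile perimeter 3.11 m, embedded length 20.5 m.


Using Qs = alpha * cu * perimeter * L
Qs = 0.4 * 78.3 * 3.11 * 20.5
Qs = 1996.81 kN


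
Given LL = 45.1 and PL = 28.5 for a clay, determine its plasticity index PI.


Using PI = LL - PL
PI = 45.1 - 28.5
PI = 16.6


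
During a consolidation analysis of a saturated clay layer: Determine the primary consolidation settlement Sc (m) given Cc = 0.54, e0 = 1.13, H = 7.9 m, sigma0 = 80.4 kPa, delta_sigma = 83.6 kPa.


Result: 0.62 m

Derivation:
Using Sc = Cc * H / (1 + e0) * log10((sigma0 + delta_sigma) / sigma0)
Stress ratio = (80.4 + 83.6) / 80.4 = 2.0398
log10(2.0398) = 0.309588
Cc * H / (1 + e0) = 0.54 * 7.9 / (1 + 1.13) = 2.00282
Sc = 2.00282 * 0.309588
Sc = 0.62 m


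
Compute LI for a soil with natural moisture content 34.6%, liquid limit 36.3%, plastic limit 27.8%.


First compute the plasticity index:
PI = LL - PL = 36.3 - 27.8 = 8.5
Then compute the liquidity index:
LI = (w - PL) / PI
LI = (34.6 - 27.8) / 8.5
LI = 0.8


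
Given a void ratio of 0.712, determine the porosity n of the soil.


Using the relation n = e / (1 + e)
n = 0.712 / (1 + 0.712)
n = 0.712 / 1.712
n = 0.4159


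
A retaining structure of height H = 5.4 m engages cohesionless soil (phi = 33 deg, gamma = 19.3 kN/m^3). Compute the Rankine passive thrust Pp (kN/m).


Result: 954.52 kN/m

Derivation:
Compute passive earth pressure coefficient:
Kp = tan^2(45 + phi/2) = tan^2(61.5) = 3.39212
Compute passive force:
Pp = 0.5 * Kp * gamma * H^2
Pp = 0.5 * 3.39212 * 19.3 * 5.4^2
Pp = 954.52 kN/m


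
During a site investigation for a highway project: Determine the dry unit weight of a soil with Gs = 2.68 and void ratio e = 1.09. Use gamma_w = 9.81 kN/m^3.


Result: 12.579 kN/m^3

Derivation:
Using gamma_d = Gs * gamma_w / (1 + e)
gamma_d = 2.68 * 9.81 / (1 + 1.09)
gamma_d = 2.68 * 9.81 / 2.09
gamma_d = 12.579 kN/m^3


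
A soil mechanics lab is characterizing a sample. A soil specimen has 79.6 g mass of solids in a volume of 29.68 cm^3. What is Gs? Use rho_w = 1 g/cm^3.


Using Gs = m_s / (V_s * rho_w)
Since rho_w = 1 g/cm^3:
Gs = 79.6 / 29.68
Gs = 2.682


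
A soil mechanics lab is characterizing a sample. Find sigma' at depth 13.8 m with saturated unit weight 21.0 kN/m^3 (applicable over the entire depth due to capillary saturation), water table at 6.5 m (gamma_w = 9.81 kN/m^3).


Result: 218.19 kPa

Derivation:
Total stress = gamma_sat * depth
sigma = 21.0 * 13.8 = 289.8 kPa
Pore water pressure u = gamma_w * (depth - d_wt)
u = 9.81 * (13.8 - 6.5) = 71.613 kPa
Effective stress = sigma - u
sigma' = 289.8 - 71.613 = 218.19 kPa


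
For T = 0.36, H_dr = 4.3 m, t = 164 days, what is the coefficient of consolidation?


Using cv = T * H_dr^2 / t
H_dr^2 = 4.3^2 = 18.49
cv = 0.36 * 18.49 / 164
cv = 0.04059 m^2/day


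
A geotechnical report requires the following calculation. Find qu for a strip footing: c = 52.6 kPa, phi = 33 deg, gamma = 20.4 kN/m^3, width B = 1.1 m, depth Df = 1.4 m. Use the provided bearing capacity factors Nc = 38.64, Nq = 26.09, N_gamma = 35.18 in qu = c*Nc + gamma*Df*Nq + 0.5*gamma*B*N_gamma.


Compute qu = c*Nc + gamma*Df*Nq + 0.5*gamma*B*N_gamma
Term 1: 52.6 * 38.64 = 2032.464
Term 2: 20.4 * 1.4 * 26.09 = 745.1304
Term 3: 0.5 * 20.4 * 1.1 * 35.18 = 394.7196
qu = 2032.464 + 745.1304 + 394.7196
qu = 3172.31 kPa


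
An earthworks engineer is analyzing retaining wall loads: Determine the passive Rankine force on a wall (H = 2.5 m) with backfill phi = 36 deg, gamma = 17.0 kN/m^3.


Compute passive earth pressure coefficient:
Kp = tan^2(45 + phi/2) = tan^2(63.0) = 3.85184
Compute passive force:
Pp = 0.5 * Kp * gamma * H^2
Pp = 0.5 * 3.85184 * 17.0 * 2.5^2
Pp = 204.63 kN/m


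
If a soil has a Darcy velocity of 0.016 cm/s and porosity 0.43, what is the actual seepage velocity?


Using v_s = v_d / n
v_s = 0.016 / 0.43
v_s = 0.03721 cm/s


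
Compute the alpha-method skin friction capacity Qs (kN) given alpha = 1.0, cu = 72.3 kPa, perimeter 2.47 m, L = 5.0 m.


Using Qs = alpha * cu * perimeter * L
Qs = 1.0 * 72.3 * 2.47 * 5.0
Qs = 892.91 kN


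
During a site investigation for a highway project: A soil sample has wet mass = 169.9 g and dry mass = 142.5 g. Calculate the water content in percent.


Result: 19.23 %

Derivation:
Using w = (m_wet - m_dry) / m_dry * 100
m_wet - m_dry = 169.9 - 142.5 = 27.4 g
w = 27.4 / 142.5 * 100
w = 19.23 %


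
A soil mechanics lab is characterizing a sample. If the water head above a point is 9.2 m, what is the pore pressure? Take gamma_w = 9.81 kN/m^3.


Using u = gamma_w * h_w
u = 9.81 * 9.2
u = 90.25 kPa


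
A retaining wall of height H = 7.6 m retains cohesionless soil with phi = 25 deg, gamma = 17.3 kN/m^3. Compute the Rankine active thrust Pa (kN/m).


Compute active earth pressure coefficient:
Ka = tan^2(45 - phi/2) = tan^2(32.5) = 0.405859
Compute active force:
Pa = 0.5 * Ka * gamma * H^2
Pa = 0.5 * 0.405859 * 17.3 * 7.6^2
Pa = 202.78 kN/m


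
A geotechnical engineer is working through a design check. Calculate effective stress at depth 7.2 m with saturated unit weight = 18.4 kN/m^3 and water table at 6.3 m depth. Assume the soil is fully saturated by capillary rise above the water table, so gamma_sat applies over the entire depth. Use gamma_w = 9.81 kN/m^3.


Result: 123.65 kPa

Derivation:
Total stress = gamma_sat * depth
sigma = 18.4 * 7.2 = 132.48 kPa
Pore water pressure u = gamma_w * (depth - d_wt)
u = 9.81 * (7.2 - 6.3) = 8.829 kPa
Effective stress = sigma - u
sigma' = 132.48 - 8.829 = 123.65 kPa
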